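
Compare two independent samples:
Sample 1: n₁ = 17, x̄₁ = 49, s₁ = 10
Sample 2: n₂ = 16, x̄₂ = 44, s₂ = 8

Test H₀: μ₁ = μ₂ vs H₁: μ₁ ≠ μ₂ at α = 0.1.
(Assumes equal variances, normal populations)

Answer: t = 1.5796, fail to reject H₀

Derivation:
Pooled variance: s²_p = [16×10² + 15×8²]/(31) = 82.5806
s_p = 9.0874
SE = s_p×√(1/n₁ + 1/n₂) = 9.0874×√(1/17 + 1/16) = 3.1653
t = (x̄₁ - x̄₂)/SE = (49 - 44)/3.1653 = 1.5796
df = 31, t-critical = ±1.696
Decision: fail to reject H₀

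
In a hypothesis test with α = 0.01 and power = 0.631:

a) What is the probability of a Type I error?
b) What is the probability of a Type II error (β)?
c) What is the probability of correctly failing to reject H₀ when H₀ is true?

Answer: a) 0.01, b) 0.369, c) 0.99

Derivation:
a) Type I error probability = α = 0.01
b) Power = P(reject H₀ | H₁ true) = 1 - β = 0.631, so Type II error probability = β = 1 - Power = 0.369
c) P(fail to reject H₀ | H₀ true) = 1 - α = 0.99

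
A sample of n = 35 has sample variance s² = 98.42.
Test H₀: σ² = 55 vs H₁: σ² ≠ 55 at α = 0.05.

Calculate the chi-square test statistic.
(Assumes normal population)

Answer: χ² = 60.8415, reject H₀

Derivation:
df = n - 1 = 34
χ² = (n-1)s²/σ₀² = 34×98.42/55 = 60.8415
Critical values: χ²_{0.975,34} = 19.806, χ²_{0.025,34} = 51.966
Rejection region: χ² < 19.806 or χ² > 51.966
Decision: reject H₀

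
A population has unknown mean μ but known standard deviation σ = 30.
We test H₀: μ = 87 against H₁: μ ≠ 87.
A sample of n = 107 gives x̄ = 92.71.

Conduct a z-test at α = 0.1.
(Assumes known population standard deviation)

Answer: z = 1.9688, reject H₀

Derivation:
Standard error: SE = σ/√n = 30/√107 = 2.9002
z-statistic: z = (x̄ - μ₀)/SE = (92.71 - 87)/2.9002 = 1.9688
Critical value: ±1.645
p-value = 0.0490
Decision: reject H₀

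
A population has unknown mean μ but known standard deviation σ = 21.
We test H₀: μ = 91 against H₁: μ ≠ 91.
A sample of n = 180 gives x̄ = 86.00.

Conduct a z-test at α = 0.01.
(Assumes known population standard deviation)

Standard error: SE = σ/√n = 21/√180 = 1.5652
z-statistic: z = (x̄ - μ₀)/SE = (86.00 - 91)/1.5652 = -3.1945
Critical value: ±2.576
p-value = 0.0014
Decision: reject H₀

Answer: z = -3.1945, reject H₀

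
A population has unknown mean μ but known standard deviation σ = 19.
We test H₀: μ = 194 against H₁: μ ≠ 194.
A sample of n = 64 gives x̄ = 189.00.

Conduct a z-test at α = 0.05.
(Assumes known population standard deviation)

Standard error: SE = σ/√n = 19/√64 = 2.3750
z-statistic: z = (x̄ - μ₀)/SE = (189.00 - 194)/2.3750 = -2.1053
Critical value: ±1.960
p-value = 0.0353
Decision: reject H₀

Answer: z = -2.1053, reject H₀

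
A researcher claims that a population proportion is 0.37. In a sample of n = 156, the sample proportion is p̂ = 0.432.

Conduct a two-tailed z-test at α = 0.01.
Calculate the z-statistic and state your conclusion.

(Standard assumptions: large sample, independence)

H₀: p = 0.37, H₁: p ≠ 0.37
Standard error: SE = √(p₀(1-p₀)/n) = √(0.37×0.63/156) = 0.038655
z-statistic: z = (p̂ - p₀)/SE = (0.432 - 0.37)/0.038655 = 1.6039
Critical value: z_0.005 = ±2.576
p-value = 0.1087
Decision: fail to reject H₀ at α = 0.01

Answer: z = 1.6039, fail to reject H₀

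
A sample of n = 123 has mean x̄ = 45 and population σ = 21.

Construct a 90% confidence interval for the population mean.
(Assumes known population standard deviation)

Confidence level: 90%, α = 0.1
z_0.05 = 1.645
SE = σ/√n = 21/√123 = 1.8935
Margin of error = 1.645 × 1.8935 = 3.1148
CI: x̄ ± margin = 45 ± 3.1148
CI: (41.8852, 48.1148)

Answer: (41.8852, 48.1148)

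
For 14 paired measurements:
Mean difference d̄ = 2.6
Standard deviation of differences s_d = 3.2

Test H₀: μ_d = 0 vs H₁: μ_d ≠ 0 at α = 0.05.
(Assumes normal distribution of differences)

df = n - 1 = 13
SE = s_d/√n = 3.2/√14 = 0.8552
t = d̄/SE = 2.6/0.8552 = 3.0402
Critical value: t_{0.025,13} = ±2.160
p-value ≈ 0.0095
Decision: reject H₀

Answer: t = 3.0402, reject H₀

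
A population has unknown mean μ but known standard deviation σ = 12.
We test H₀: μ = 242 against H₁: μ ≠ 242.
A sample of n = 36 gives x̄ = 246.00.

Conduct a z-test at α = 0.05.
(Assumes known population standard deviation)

Answer: z = 2.0000, reject H₀

Derivation:
Standard error: SE = σ/√n = 12/√36 = 2.0000
z-statistic: z = (x̄ - μ₀)/SE = (246.00 - 242)/2.0000 = 2.0000
Critical value: ±1.960
p-value = 0.0455
Decision: reject H₀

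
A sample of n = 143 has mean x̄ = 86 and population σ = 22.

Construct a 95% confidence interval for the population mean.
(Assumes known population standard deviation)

Answer: (82.3942, 89.6058)

Derivation:
Confidence level: 95%, α = 0.05
z_0.025 = 1.960
SE = σ/√n = 22/√143 = 1.8397
Margin of error = 1.960 × 1.8397 = 3.6058
CI: x̄ ± margin = 86 ± 3.6058
CI: (82.3942, 89.6058)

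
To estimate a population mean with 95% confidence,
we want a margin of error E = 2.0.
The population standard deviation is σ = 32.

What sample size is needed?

z_0.025 = 1.960
n = (z×σ/E)² = (1.960×32/2.0)²
n = 983.4496
Round up: n = 984

Answer: n = 984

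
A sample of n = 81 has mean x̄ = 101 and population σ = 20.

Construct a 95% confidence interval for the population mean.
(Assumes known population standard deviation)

Answer: (96.6445, 105.3555)

Derivation:
Confidence level: 95%, α = 0.05
z_0.025 = 1.960
SE = σ/√n = 20/√81 = 2.2222
Margin of error = 1.960 × 2.2222 = 4.3555
CI: x̄ ± margin = 101 ± 4.3555
CI: (96.6445, 105.3555)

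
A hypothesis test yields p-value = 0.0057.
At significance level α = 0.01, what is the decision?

Compare p-value to α:
0.0057 < 0.01
Decision: reject H₀

Answer: reject H₀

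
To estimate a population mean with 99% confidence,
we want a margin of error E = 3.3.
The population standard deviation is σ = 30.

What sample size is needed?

z_0.005 = 2.576
n = (z×σ/E)² = (2.576×30/3.3)²
n = 548.4112
Round up: n = 549

Answer: n = 549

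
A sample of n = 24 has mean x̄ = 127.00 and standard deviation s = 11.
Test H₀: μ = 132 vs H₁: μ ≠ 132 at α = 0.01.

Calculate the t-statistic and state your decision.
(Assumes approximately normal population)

df = n - 1 = 23
SE = s/√n = 11/√24 = 2.2454
t = (x̄ - μ₀)/SE = (127.00 - 132)/2.2454 = -2.2268
Critical value: t_{0.005,23} = ±2.807
p-value ≈ 0.0360
Decision: fail to reject H₀

Answer: t = -2.2268, fail to reject H₀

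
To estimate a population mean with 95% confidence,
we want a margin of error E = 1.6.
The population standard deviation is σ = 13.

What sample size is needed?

Answer: n = 254

Derivation:
z_0.025 = 1.960
n = (z×σ/E)² = (1.960×13/1.6)²
n = 253.6056
Round up: n = 254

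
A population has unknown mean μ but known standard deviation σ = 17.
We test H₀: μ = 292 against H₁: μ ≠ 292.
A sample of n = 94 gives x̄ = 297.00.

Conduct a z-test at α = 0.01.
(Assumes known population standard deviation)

Standard error: SE = σ/√n = 17/√94 = 1.7534
z-statistic: z = (x̄ - μ₀)/SE = (297.00 - 292)/1.7534 = 2.8516
Critical value: ±2.576
p-value = 0.0043
Decision: reject H₀

Answer: z = 2.8516, reject H₀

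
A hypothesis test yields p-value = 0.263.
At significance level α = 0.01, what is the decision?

Compare p-value to α:
0.263 ≥ 0.01
Decision: fail to reject H₀

Answer: fail to reject H₀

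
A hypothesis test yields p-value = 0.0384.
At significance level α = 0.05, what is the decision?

Compare p-value to α:
0.0384 < 0.05
Decision: reject H₀

Answer: reject H₀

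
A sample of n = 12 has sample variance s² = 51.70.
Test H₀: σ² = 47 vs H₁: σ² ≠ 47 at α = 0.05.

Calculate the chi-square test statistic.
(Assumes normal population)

Answer: χ² = 12.1000, fail to reject H₀

Derivation:
df = n - 1 = 11
χ² = (n-1)s²/σ₀² = 11×51.70/47 = 12.1000
Critical values: χ²_{0.975,11} = 3.816, χ²_{0.025,11} = 21.920
Rejection region: χ² < 3.816 or χ² > 21.920
Decision: fail to reject H₀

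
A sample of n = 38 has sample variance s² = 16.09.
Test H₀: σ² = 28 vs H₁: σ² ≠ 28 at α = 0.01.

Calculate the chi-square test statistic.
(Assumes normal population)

df = n - 1 = 37
χ² = (n-1)s²/σ₀² = 37×16.09/28 = 21.2618
Critical values: χ²_{0.995,37} = 18.586, χ²_{0.005,37} = 62.883
Rejection region: χ² < 18.586 or χ² > 62.883
Decision: fail to reject H₀

Answer: χ² = 21.2618, fail to reject H₀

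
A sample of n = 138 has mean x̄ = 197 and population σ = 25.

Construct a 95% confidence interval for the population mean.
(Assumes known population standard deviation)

Confidence level: 95%, α = 0.05
z_0.025 = 1.960
SE = σ/√n = 25/√138 = 2.1281
Margin of error = 1.960 × 2.1281 = 4.1711
CI: x̄ ± margin = 197 ± 4.1711
CI: (192.8289, 201.1711)

Answer: (192.8289, 201.1711)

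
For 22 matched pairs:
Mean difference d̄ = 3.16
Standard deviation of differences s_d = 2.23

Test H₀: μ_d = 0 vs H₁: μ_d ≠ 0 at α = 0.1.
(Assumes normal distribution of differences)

Answer: t = 6.6470, reject H₀

Derivation:
df = n - 1 = 21
SE = s_d/√n = 2.23/√22 = 0.4754
t = d̄/SE = 3.16/0.4754 = 6.6470
Critical value: t_{0.05,21} = ±1.721
p-value < 0.0001
Decision: reject H₀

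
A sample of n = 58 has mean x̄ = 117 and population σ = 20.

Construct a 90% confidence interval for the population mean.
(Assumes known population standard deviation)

Confidence level: 90%, α = 0.1
z_0.05 = 1.645
SE = σ/√n = 20/√58 = 2.6261
Margin of error = 1.645 × 2.6261 = 4.3199
CI: x̄ ± margin = 117 ± 4.3199
CI: (112.6801, 121.3199)

Answer: (112.6801, 121.3199)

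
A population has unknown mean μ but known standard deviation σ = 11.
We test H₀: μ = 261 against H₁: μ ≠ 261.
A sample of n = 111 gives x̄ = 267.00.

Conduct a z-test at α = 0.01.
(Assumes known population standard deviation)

Answer: z = 5.7466, reject H₀

Derivation:
Standard error: SE = σ/√n = 11/√111 = 1.0441
z-statistic: z = (x̄ - μ₀)/SE = (267.00 - 261)/1.0441 = 5.7466
Critical value: ±2.576
p-value < 0.0001
Decision: reject H₀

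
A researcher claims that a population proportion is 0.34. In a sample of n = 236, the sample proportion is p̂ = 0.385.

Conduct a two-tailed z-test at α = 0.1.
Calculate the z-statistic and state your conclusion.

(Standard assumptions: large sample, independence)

Answer: z = 1.4593, fail to reject H₀

Derivation:
H₀: p = 0.34, H₁: p ≠ 0.34
Standard error: SE = √(p₀(1-p₀)/n) = √(0.34×0.66/236) = 0.030836
z-statistic: z = (p̂ - p₀)/SE = (0.385 - 0.34)/0.030836 = 1.4593
Critical value: z_0.05 = ±1.645
p-value = 0.1445
Decision: fail to reject H₀ at α = 0.1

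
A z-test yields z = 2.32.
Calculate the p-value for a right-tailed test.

Answer: p-value ≈ 0.0102

Derivation:
For z = 2.32:
p = P(Z > 2.32) = 1 - Φ(2.32) = 0.0102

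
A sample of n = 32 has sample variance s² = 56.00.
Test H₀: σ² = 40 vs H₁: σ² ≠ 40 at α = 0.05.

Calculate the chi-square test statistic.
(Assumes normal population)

df = n - 1 = 31
χ² = (n-1)s²/σ₀² = 31×56.00/40 = 43.4000
Critical values: χ²_{0.975,31} = 17.539, χ²_{0.025,31} = 48.232
Rejection region: χ² < 17.539 or χ² > 48.232
Decision: fail to reject H₀

Answer: χ² = 43.4000, fail to reject H₀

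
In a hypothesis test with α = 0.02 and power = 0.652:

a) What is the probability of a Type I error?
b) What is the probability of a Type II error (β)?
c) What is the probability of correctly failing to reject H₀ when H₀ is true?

a) Type I error probability = α = 0.02
b) Power = P(reject H₀ | H₁ true) = 1 - β = 0.652, so Type II error probability = β = 1 - Power = 0.348
c) P(fail to reject H₀ | H₀ true) = 1 - α = 0.98

Answer: a) 0.02, b) 0.348, c) 0.98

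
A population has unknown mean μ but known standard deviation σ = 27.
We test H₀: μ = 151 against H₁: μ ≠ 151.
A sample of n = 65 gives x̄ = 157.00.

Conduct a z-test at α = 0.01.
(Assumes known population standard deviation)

Standard error: SE = σ/√n = 27/√65 = 3.3489
z-statistic: z = (x̄ - μ₀)/SE = (157.00 - 151)/3.3489 = 1.7916
Critical value: ±2.576
p-value = 0.0732
Decision: fail to reject H₀

Answer: z = 1.7916, fail to reject H₀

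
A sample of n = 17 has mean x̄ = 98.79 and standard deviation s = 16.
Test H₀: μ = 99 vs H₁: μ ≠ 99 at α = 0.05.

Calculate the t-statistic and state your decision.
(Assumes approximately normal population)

df = n - 1 = 16
SE = s/√n = 16/√17 = 3.8806
t = (x̄ - μ₀)/SE = (98.79 - 99)/3.8806 = -0.0541
Critical value: t_{0.025,16} = ±2.120
p-value ≈ 0.9575
Decision: fail to reject H₀

Answer: t = -0.0541, fail to reject H₀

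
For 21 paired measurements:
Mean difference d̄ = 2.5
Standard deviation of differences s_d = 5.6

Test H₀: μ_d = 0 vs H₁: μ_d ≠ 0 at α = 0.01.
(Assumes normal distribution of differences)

df = n - 1 = 20
SE = s_d/√n = 5.6/√21 = 1.2220
t = d̄/SE = 2.5/1.2220 = 2.0458
Critical value: t_{0.005,20} = ±2.845
p-value ≈ 0.0542
Decision: fail to reject H₀

Answer: t = 2.0458, fail to reject H₀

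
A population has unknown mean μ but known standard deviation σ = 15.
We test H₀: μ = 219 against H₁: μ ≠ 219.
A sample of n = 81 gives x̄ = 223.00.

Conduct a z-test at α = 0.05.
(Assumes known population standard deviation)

Answer: z = 2.4000, reject H₀

Derivation:
Standard error: SE = σ/√n = 15/√81 = 1.6667
z-statistic: z = (x̄ - μ₀)/SE = (223.00 - 219)/1.6667 = 2.4000
Critical value: ±1.960
p-value = 0.0164
Decision: reject H₀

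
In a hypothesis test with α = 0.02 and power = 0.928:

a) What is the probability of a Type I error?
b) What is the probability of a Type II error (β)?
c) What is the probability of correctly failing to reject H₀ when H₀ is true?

a) Type I error probability = α = 0.02
b) Power = P(reject H₀ | H₁ true) = 1 - β = 0.928, so Type II error probability = β = 1 - Power = 0.072
c) P(fail to reject H₀ | H₀ true) = 1 - α = 0.98

Answer: a) 0.02, b) 0.072, c) 0.98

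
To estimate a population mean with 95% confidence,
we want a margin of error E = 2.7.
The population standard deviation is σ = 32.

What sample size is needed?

Answer: n = 540

Derivation:
z_0.025 = 1.960
n = (z×σ/E)² = (1.960×32/2.7)²
n = 539.6157
Round up: n = 540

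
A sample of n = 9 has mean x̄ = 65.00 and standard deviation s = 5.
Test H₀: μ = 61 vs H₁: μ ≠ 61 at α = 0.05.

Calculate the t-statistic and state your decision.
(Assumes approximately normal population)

df = n - 1 = 8
SE = s/√n = 5/√9 = 1.6667
t = (x̄ - μ₀)/SE = (65.00 - 61)/1.6667 = 2.4000
Critical value: t_{0.025,8} = ±2.306
p-value ≈ 0.0432
Decision: reject H₀

Answer: t = 2.4000, reject H₀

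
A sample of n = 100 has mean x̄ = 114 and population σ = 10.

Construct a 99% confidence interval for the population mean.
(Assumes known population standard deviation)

Confidence level: 99%, α = 0.01
z_0.005 = 2.576
SE = σ/√n = 10/√100 = 1.0000
Margin of error = 2.576 × 1.0000 = 2.5760
CI: x̄ ± margin = 114 ± 2.5760
CI: (111.4240, 116.5760)

Answer: (111.4240, 116.5760)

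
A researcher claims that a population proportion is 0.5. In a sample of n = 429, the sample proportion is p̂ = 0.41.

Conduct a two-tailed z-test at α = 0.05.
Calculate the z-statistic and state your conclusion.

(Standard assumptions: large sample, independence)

Answer: z = -3.7283, reject H₀

Derivation:
H₀: p = 0.5, H₁: p ≠ 0.5
Standard error: SE = √(p₀(1-p₀)/n) = √(0.5×0.5/429) = 0.024140
z-statistic: z = (p̂ - p₀)/SE = (0.41 - 0.5)/0.024140 = -3.7283
Critical value: z_0.025 = ±1.960
p-value = 0.0002
Decision: reject H₀ at α = 0.05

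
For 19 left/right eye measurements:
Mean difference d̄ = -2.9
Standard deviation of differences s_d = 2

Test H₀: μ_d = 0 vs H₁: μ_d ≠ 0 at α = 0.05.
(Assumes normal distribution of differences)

df = n - 1 = 18
SE = s_d/√n = 2/√19 = 0.4588
t = d̄/SE = -2.9/0.4588 = -6.3208
Critical value: t_{0.025,18} = ±2.101
p-value < 0.0001
Decision: reject H₀

Answer: t = -6.3208, reject H₀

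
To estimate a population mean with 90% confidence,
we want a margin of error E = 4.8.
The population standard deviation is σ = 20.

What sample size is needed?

z_0.05 = 1.645
n = (z×σ/E)² = (1.645×20/4.8)²
n = 46.9796
Round up: n = 47

Answer: n = 47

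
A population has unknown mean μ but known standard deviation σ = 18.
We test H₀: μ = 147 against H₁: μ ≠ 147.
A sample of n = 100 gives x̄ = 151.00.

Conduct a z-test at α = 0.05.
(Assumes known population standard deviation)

Answer: z = 2.2222, reject H₀

Derivation:
Standard error: SE = σ/√n = 18/√100 = 1.8000
z-statistic: z = (x̄ - μ₀)/SE = (151.00 - 147)/1.8000 = 2.2222
Critical value: ±1.960
p-value = 0.0263
Decision: reject H₀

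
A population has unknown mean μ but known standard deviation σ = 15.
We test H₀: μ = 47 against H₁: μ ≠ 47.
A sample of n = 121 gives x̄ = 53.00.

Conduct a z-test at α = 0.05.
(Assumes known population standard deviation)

Answer: z = 4.4001, reject H₀

Derivation:
Standard error: SE = σ/√n = 15/√121 = 1.3636
z-statistic: z = (x̄ - μ₀)/SE = (53.00 - 47)/1.3636 = 4.4001
Critical value: ±1.960
p-value < 0.0001
Decision: reject H₀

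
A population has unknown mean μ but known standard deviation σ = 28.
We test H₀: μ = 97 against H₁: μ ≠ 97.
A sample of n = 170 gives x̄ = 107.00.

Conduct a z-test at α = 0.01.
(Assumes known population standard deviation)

Standard error: SE = σ/√n = 28/√170 = 2.1475
z-statistic: z = (x̄ - μ₀)/SE = (107.00 - 97)/2.1475 = 4.6566
Critical value: ±2.576
p-value < 0.0001
Decision: reject H₀

Answer: z = 4.6566, reject H₀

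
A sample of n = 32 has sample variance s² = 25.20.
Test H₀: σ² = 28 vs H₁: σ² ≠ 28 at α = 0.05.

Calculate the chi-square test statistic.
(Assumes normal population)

df = n - 1 = 31
χ² = (n-1)s²/σ₀² = 31×25.20/28 = 27.9000
Critical values: χ²_{0.975,31} = 17.539, χ²_{0.025,31} = 48.232
Rejection region: χ² < 17.539 or χ² > 48.232
Decision: fail to reject H₀

Answer: χ² = 27.9000, fail to reject H₀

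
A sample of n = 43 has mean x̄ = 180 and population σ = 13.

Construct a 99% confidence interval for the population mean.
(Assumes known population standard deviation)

Confidence level: 99%, α = 0.01
z_0.005 = 2.576
SE = σ/√n = 13/√43 = 1.9825
Margin of error = 2.576 × 1.9825 = 5.1069
CI: x̄ ± margin = 180 ± 5.1069
CI: (174.8931, 185.1069)

Answer: (174.8931, 185.1069)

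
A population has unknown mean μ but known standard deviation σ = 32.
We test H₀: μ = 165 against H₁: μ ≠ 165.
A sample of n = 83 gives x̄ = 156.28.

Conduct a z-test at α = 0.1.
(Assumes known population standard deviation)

Answer: z = -2.4826, reject H₀

Derivation:
Standard error: SE = σ/√n = 32/√83 = 3.5125
z-statistic: z = (x̄ - μ₀)/SE = (156.28 - 165)/3.5125 = -2.4826
Critical value: ±1.645
p-value = 0.0130
Decision: reject H₀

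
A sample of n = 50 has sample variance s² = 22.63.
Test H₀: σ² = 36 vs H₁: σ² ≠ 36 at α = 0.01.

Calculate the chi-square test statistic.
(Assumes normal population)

Answer: χ² = 30.8019, fail to reject H₀

Derivation:
df = n - 1 = 49
χ² = (n-1)s²/σ₀² = 49×22.63/36 = 30.8019
Critical values: χ²_{0.995,49} = 27.249, χ²_{0.005,49} = 78.231
Rejection region: χ² < 27.249 or χ² > 78.231
Decision: fail to reject H₀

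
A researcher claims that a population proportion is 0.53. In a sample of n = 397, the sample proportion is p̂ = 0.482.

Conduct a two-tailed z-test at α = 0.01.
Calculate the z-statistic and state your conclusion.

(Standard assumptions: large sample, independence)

Answer: z = -1.9162, fail to reject H₀

Derivation:
H₀: p = 0.53, H₁: p ≠ 0.53
Standard error: SE = √(p₀(1-p₀)/n) = √(0.53×0.47/397) = 0.025049
z-statistic: z = (p̂ - p₀)/SE = (0.482 - 0.53)/0.025049 = -1.9162
Critical value: z_0.005 = ±2.576
p-value = 0.0553
Decision: fail to reject H₀ at α = 0.01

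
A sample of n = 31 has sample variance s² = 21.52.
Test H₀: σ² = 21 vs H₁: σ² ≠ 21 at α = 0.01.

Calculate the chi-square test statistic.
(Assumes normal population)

df = n - 1 = 30
χ² = (n-1)s²/σ₀² = 30×21.52/21 = 30.7429
Critical values: χ²_{0.995,30} = 13.787, χ²_{0.005,30} = 53.672
Rejection region: χ² < 13.787 or χ² > 53.672
Decision: fail to reject H₀

Answer: χ² = 30.7429, fail to reject H₀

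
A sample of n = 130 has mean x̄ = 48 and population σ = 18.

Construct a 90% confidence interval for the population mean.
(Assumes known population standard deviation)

Answer: (45.4030, 50.5970)

Derivation:
Confidence level: 90%, α = 0.1
z_0.05 = 1.645
SE = σ/√n = 18/√130 = 1.5787
Margin of error = 1.645 × 1.5787 = 2.5970
CI: x̄ ± margin = 48 ± 2.5970
CI: (45.4030, 50.5970)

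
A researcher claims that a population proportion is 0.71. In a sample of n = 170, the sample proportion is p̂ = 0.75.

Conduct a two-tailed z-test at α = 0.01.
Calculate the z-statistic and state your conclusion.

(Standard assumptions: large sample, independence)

Answer: z = 1.1494, fail to reject H₀

Derivation:
H₀: p = 0.71, H₁: p ≠ 0.71
Standard error: SE = √(p₀(1-p₀)/n) = √(0.71×0.29/170) = 0.034802
z-statistic: z = (p̂ - p₀)/SE = (0.75 - 0.71)/0.034802 = 1.1494
Critical value: z_0.005 = ±2.576
p-value = 0.2504
Decision: fail to reject H₀ at α = 0.01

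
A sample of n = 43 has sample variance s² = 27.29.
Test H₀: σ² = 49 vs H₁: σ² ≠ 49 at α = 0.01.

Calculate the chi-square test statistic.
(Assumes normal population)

df = n - 1 = 42
χ² = (n-1)s²/σ₀² = 42×27.29/49 = 23.3914
Critical values: χ²_{0.995,42} = 22.138, χ²_{0.005,42} = 69.336
Rejection region: χ² < 22.138 or χ² > 69.336
Decision: fail to reject H₀

Answer: χ² = 23.3914, fail to reject H₀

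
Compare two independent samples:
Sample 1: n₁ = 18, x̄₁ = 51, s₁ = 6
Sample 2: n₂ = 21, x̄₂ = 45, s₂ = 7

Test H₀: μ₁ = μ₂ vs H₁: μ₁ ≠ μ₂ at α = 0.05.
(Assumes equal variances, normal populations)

Answer: t = 2.8477, reject H₀

Derivation:
Pooled variance: s²_p = [17×6² + 20×7²]/(37) = 43.0270
s_p = 6.5595
SE = s_p×√(1/n₁ + 1/n₂) = 6.5595×√(1/18 + 1/21) = 2.1070
t = (x̄₁ - x̄₂)/SE = (51 - 45)/2.1070 = 2.8477
df = 37, t-critical = ±2.026
Decision: reject H₀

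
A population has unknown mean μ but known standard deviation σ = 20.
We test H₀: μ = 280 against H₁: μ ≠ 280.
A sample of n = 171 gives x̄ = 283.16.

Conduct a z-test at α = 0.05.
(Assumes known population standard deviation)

Standard error: SE = σ/√n = 20/√171 = 1.5294
z-statistic: z = (x̄ - μ₀)/SE = (283.16 - 280)/1.5294 = 2.0662
Critical value: ±1.960
p-value = 0.0388
Decision: reject H₀

Answer: z = 2.0662, reject H₀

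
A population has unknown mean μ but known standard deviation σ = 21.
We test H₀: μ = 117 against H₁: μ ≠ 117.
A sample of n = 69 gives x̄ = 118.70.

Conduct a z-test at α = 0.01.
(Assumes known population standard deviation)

Standard error: SE = σ/√n = 21/√69 = 2.5281
z-statistic: z = (x̄ - μ₀)/SE = (118.70 - 117)/2.5281 = 0.6724
Critical value: ±2.576
p-value = 0.5013
Decision: fail to reject H₀

Answer: z = 0.6724, fail to reject H₀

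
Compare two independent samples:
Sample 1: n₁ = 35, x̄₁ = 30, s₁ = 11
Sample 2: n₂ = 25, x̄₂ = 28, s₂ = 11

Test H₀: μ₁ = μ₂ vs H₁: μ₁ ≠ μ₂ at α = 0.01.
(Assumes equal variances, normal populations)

Pooled variance: s²_p = [34×11² + 24×11²]/(58) = 121.0000
s_p = 11.0000
SE = s_p×√(1/n₁ + 1/n₂) = 11.0000×√(1/35 + 1/25) = 2.8805
t = (x̄₁ - x̄₂)/SE = (30 - 28)/2.8805 = 0.6943
df = 58, t-critical = ±2.663
Decision: fail to reject H₀

Answer: t = 0.6943, fail to reject H₀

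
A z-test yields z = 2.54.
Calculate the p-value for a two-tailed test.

For z = 2.54:
p = 2×P(Z > |2.54|) = 2×(1 - Φ(2.54)) = 0.0111

Answer: p-value ≈ 0.0111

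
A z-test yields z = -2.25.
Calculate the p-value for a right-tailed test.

For z = -2.25:
p = P(Z > -2.25) = 1 - Φ(-2.25) = 0.9878

Answer: p-value ≈ 0.9878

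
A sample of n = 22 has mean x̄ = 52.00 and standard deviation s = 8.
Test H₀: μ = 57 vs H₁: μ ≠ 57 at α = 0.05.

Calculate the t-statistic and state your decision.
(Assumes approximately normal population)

df = n - 1 = 21
SE = s/√n = 8/√22 = 1.7056
t = (x̄ - μ₀)/SE = (52.00 - 57)/1.7056 = -2.9315
Critical value: t_{0.025,21} = ±2.080
p-value ≈ 0.0080
Decision: reject H₀

Answer: t = -2.9315, reject H₀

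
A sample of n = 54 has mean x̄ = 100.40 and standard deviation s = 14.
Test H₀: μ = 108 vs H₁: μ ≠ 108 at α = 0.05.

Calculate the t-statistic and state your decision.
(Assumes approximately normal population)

df = n - 1 = 53
SE = s/√n = 14/√54 = 1.9052
t = (x̄ - μ₀)/SE = (100.40 - 108)/1.9052 = -3.9891
Critical value: t_{0.025,53} = ±2.006
p-value ≈ 0.0002
Decision: reject H₀

Answer: t = -3.9891, reject H₀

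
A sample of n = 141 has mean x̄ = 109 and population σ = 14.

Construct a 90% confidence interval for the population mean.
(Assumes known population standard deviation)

Answer: (107.0605, 110.9395)

Derivation:
Confidence level: 90%, α = 0.1
z_0.05 = 1.645
SE = σ/√n = 14/√141 = 1.1790
Margin of error = 1.645 × 1.1790 = 1.9395
CI: x̄ ± margin = 109 ± 1.9395
CI: (107.0605, 110.9395)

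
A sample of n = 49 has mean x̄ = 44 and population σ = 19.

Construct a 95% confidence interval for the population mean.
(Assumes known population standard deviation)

Confidence level: 95%, α = 0.05
z_0.025 = 1.960
SE = σ/√n = 19/√49 = 2.7143
Margin of error = 1.960 × 2.7143 = 5.3200
CI: x̄ ± margin = 44 ± 5.3200
CI: (38.6800, 49.3200)

Answer: (38.6800, 49.3200)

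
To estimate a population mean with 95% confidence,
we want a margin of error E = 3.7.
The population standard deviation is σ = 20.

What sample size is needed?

z_0.025 = 1.960
n = (z×σ/E)² = (1.960×20/3.7)²
n = 112.2454
Round up: n = 113

Answer: n = 113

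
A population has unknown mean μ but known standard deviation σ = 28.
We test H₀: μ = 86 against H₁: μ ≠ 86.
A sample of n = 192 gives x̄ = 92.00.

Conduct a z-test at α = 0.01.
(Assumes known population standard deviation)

Answer: z = 2.9693, reject H₀

Derivation:
Standard error: SE = σ/√n = 28/√192 = 2.0207
z-statistic: z = (x̄ - μ₀)/SE = (92.00 - 86)/2.0207 = 2.9693
Critical value: ±2.576
p-value = 0.0030
Decision: reject H₀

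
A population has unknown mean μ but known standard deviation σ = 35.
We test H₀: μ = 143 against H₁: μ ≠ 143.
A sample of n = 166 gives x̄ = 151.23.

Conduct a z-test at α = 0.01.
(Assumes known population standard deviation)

Answer: z = 3.0296, reject H₀

Derivation:
Standard error: SE = σ/√n = 35/√166 = 2.7165
z-statistic: z = (x̄ - μ₀)/SE = (151.23 - 143)/2.7165 = 3.0296
Critical value: ±2.576
p-value = 0.0024
Decision: reject H₀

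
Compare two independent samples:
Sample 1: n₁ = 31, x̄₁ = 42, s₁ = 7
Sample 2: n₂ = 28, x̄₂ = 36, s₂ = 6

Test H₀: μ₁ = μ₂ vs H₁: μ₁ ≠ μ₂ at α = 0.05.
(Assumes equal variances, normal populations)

Pooled variance: s²_p = [30×7² + 27×6²]/(57) = 42.8421
s_p = 6.5454
SE = s_p×√(1/n₁ + 1/n₂) = 6.5454×√(1/31 + 1/28) = 1.7065
t = (x̄₁ - x̄₂)/SE = (42 - 36)/1.7065 = 3.5160
df = 57, t-critical = ±2.002
Decision: reject H₀

Answer: t = 3.5160, reject H₀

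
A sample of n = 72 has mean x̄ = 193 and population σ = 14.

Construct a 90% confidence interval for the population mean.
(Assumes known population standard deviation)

Confidence level: 90%, α = 0.1
z_0.05 = 1.645
SE = σ/√n = 14/√72 = 1.6499
Margin of error = 1.645 × 1.6499 = 2.7141
CI: x̄ ± margin = 193 ± 2.7141
CI: (190.2859, 195.7141)

Answer: (190.2859, 195.7141)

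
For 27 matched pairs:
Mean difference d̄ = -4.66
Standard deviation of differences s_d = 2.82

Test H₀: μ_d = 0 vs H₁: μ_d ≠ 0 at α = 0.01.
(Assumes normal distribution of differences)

Answer: t = -8.5867, reject H₀

Derivation:
df = n - 1 = 26
SE = s_d/√n = 2.82/√27 = 0.5427
t = d̄/SE = -4.66/0.5427 = -8.5867
Critical value: t_{0.005,26} = ±2.779
p-value < 0.0001
Decision: reject H₀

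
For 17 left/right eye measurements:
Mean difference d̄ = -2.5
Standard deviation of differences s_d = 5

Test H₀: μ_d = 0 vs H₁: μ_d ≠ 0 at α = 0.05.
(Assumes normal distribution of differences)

Answer: t = -2.0615, fail to reject H₀

Derivation:
df = n - 1 = 16
SE = s_d/√n = 5/√17 = 1.2127
t = d̄/SE = -2.5/1.2127 = -2.0615
Critical value: t_{0.025,16} = ±2.120
p-value ≈ 0.0559
Decision: fail to reject H₀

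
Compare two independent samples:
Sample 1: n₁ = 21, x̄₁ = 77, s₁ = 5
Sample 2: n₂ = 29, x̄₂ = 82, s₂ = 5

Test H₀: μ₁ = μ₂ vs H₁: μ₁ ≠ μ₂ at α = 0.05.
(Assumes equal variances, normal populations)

Pooled variance: s²_p = [20×5² + 28×5²]/(48) = 25.0000
s_p = 5.0000
SE = s_p×√(1/n₁ + 1/n₂) = 5.0000×√(1/21 + 1/29) = 1.4327
t = (x̄₁ - x̄₂)/SE = (77 - 82)/1.4327 = -3.4899
df = 48, t-critical = ±2.011
Decision: reject H₀

Answer: t = -3.4899, reject H₀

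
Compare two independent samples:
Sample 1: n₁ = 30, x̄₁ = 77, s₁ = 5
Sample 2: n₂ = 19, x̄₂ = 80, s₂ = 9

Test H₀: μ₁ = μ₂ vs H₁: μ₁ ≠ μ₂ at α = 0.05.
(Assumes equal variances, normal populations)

Answer: t = -1.5014, fail to reject H₀

Derivation:
Pooled variance: s²_p = [29×5² + 18×9²]/(47) = 46.4468
s_p = 6.8152
SE = s_p×√(1/n₁ + 1/n₂) = 6.8152×√(1/30 + 1/19) = 1.9982
t = (x̄₁ - x̄₂)/SE = (77 - 80)/1.9982 = -1.5014
df = 47, t-critical = ±2.012
Decision: fail to reject H₀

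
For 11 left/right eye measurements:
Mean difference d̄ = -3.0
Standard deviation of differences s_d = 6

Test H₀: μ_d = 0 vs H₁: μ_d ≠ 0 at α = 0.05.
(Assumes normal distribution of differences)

df = n - 1 = 10
SE = s_d/√n = 6/√11 = 1.8091
t = d̄/SE = -3.0/1.8091 = -1.6583
Critical value: t_{0.025,10} = ±2.228
p-value ≈ 0.1282
Decision: fail to reject H₀

Answer: t = -1.6583, fail to reject H₀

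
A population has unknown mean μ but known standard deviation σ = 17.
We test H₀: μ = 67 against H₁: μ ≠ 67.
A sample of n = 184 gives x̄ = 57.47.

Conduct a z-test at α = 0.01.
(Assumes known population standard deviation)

Answer: z = -7.6039, reject H₀

Derivation:
Standard error: SE = σ/√n = 17/√184 = 1.2533
z-statistic: z = (x̄ - μ₀)/SE = (57.47 - 67)/1.2533 = -7.6039
Critical value: ±2.576
p-value < 0.0001
Decision: reject H₀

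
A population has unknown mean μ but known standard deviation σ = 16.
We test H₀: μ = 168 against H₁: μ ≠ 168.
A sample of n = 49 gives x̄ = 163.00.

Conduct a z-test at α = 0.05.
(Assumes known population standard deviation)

Standard error: SE = σ/√n = 16/√49 = 2.2857
z-statistic: z = (x̄ - μ₀)/SE = (163.00 - 168)/2.2857 = -2.1875
Critical value: ±1.960
p-value = 0.0287
Decision: reject H₀

Answer: z = -2.1875, reject H₀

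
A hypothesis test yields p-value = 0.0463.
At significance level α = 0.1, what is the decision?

Compare p-value to α:
0.0463 < 0.1
Decision: reject H₀

Answer: reject H₀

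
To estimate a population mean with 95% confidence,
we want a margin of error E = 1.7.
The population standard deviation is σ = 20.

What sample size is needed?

Answer: n = 532

Derivation:
z_0.025 = 1.960
n = (z×σ/E)² = (1.960×20/1.7)²
n = 531.7093
Round up: n = 532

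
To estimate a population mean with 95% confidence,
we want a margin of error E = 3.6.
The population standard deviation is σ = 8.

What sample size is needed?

z_0.025 = 1.960
n = (z×σ/E)² = (1.960×8/3.6)²
n = 18.9709
Round up: n = 19

Answer: n = 19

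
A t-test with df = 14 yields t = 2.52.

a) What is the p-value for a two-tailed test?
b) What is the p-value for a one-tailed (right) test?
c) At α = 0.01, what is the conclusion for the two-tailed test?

Answer: a) 0.0245, b) 0.0123, c) fail to reject H₀

Derivation:
Using t-distribution with df = 14:
a) Two-tailed: p = 2×P(T > 2.52) = 0.0245
b) One-tailed: p = P(T > 2.52) = 0.0123
c) 0.0245 ≥ 0.01, fail to reject H₀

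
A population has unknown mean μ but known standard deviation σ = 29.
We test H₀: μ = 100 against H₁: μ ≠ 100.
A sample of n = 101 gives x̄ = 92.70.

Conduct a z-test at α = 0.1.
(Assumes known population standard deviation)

Answer: z = -2.5298, reject H₀

Derivation:
Standard error: SE = σ/√n = 29/√101 = 2.8856
z-statistic: z = (x̄ - μ₀)/SE = (92.70 - 100)/2.8856 = -2.5298
Critical value: ±1.645
p-value = 0.0114
Decision: reject H₀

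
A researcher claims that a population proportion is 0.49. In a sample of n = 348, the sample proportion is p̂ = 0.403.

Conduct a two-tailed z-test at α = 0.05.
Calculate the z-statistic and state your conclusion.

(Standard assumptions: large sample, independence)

H₀: p = 0.49, H₁: p ≠ 0.49
Standard error: SE = √(p₀(1-p₀)/n) = √(0.49×0.51/348) = 0.026797
z-statistic: z = (p̂ - p₀)/SE = (0.403 - 0.49)/0.026797 = -3.2466
Critical value: z_0.025 = ±1.960
p-value = 0.0012
Decision: reject H₀ at α = 0.05

Answer: z = -3.2466, reject H₀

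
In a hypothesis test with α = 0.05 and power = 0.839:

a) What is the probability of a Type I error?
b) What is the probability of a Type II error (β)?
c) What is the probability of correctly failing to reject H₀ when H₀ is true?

Answer: a) 0.05, b) 0.161, c) 0.95

Derivation:
a) Type I error probability = α = 0.05
b) Power = P(reject H₀ | H₁ true) = 1 - β = 0.839, so Type II error probability = β = 1 - Power = 0.161
c) P(fail to reject H₀ | H₀ true) = 1 - α = 0.95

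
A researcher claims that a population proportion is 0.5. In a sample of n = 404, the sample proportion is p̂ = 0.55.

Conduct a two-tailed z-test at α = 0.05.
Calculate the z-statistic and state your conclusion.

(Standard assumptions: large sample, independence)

H₀: p = 0.5, H₁: p ≠ 0.5
Standard error: SE = √(p₀(1-p₀)/n) = √(0.5×0.5/404) = 0.024876
z-statistic: z = (p̂ - p₀)/SE = (0.55 - 0.5)/0.024876 = 2.0100
Critical value: z_0.025 = ±1.960
p-value = 0.0444
Decision: reject H₀ at α = 0.05

Answer: z = 2.0100, reject H₀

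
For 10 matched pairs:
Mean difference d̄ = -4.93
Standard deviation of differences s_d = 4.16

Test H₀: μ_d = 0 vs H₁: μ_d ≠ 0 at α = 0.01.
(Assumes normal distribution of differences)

df = n - 1 = 9
SE = s_d/√n = 4.16/√10 = 1.3155
t = d̄/SE = -4.93/1.3155 = -3.7476
Critical value: t_{0.005,9} = ±3.250
p-value ≈ 0.0046
Decision: reject H₀

Answer: t = -3.7476, reject H₀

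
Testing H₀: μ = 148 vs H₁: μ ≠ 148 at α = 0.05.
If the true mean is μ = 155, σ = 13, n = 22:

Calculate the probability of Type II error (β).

Answer: β ≈ 0.2858

Derivation:
SE = σ/√n = 13/√22 = 2.7716
Critical values: μ₀ ± z_0.025×SE = 148 ± 1.960×2.7716
Acceptance region: (142.5677, 153.4323)
Under H₁ (μ = 155): z_high = (153.4323 - 155)/2.7716 = -0.5656, z_low = (142.5677 - 155)/2.7716 = -4.4856
β = P(not reject | H₁) = Φ(-0.5656) - Φ(-4.4856) ≈ 0.2858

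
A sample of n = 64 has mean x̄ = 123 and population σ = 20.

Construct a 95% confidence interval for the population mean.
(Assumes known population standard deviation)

Confidence level: 95%, α = 0.05
z_0.025 = 1.960
SE = σ/√n = 20/√64 = 2.5000
Margin of error = 1.960 × 2.5000 = 4.9000
CI: x̄ ± margin = 123 ± 4.9000
CI: (118.1000, 127.9000)

Answer: (118.1000, 127.9000)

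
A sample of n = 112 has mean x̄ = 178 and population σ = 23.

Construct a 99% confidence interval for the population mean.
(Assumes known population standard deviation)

Confidence level: 99%, α = 0.01
z_0.005 = 2.576
SE = σ/√n = 23/√112 = 2.1733
Margin of error = 2.576 × 2.1733 = 5.5984
CI: x̄ ± margin = 178 ± 5.5984
CI: (172.4016, 183.5984)

Answer: (172.4016, 183.5984)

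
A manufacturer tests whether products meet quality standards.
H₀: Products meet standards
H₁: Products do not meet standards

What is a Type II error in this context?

Type I error (α): Rejecting H₀ when H₀ is true
Type II error (β): Failing to reject H₀ when H₁ is true

Answer: Accepting products as meeting standards when they don't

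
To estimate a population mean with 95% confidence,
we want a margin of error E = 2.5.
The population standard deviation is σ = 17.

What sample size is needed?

z_0.025 = 1.960
n = (z×σ/E)² = (1.960×17/2.5)²
n = 177.6356
Round up: n = 178

Answer: n = 178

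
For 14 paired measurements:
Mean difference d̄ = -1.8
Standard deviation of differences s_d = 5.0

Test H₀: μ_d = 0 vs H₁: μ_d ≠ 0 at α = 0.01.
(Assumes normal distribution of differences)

Answer: t = -1.3470, fail to reject H₀

Derivation:
df = n - 1 = 13
SE = s_d/√n = 5.0/√14 = 1.3363
t = d̄/SE = -1.8/1.3363 = -1.3470
Critical value: t_{0.005,13} = ±3.012
p-value ≈ 0.2010
Decision: fail to reject H₀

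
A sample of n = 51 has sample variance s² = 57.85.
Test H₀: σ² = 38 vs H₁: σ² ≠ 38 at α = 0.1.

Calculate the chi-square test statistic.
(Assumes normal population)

Answer: χ² = 76.1184, reject H₀

Derivation:
df = n - 1 = 50
χ² = (n-1)s²/σ₀² = 50×57.85/38 = 76.1184
Critical values: χ²_{0.95,50} = 34.764, χ²_{0.05,50} = 67.505
Rejection region: χ² < 34.764 or χ² > 67.505
Decision: reject H₀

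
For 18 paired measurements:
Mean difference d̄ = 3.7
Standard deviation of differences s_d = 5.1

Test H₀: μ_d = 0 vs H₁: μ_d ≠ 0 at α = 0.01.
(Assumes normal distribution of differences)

df = n - 1 = 17
SE = s_d/√n = 5.1/√18 = 1.2021
t = d̄/SE = 3.7/1.2021 = 3.0779
Critical value: t_{0.005,17} = ±2.898
p-value ≈ 0.0068
Decision: reject H₀

Answer: t = 3.0779, reject H₀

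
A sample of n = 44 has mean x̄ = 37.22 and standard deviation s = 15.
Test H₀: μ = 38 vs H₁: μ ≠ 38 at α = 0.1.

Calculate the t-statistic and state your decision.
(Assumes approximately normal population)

Answer: t = -0.3449, fail to reject H₀

Derivation:
df = n - 1 = 43
SE = s/√n = 15/√44 = 2.2613
t = (x̄ - μ₀)/SE = (37.22 - 38)/2.2613 = -0.3449
Critical value: t_{0.05,43} = ±1.681
p-value ≈ 0.7319
Decision: fail to reject H₀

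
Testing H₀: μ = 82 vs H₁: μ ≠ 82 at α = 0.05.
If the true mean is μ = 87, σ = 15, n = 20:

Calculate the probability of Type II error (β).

SE = σ/√n = 15/√20 = 3.3541
Critical values: μ₀ ± z_0.025×SE = 82 ± 1.960×3.3541
Acceptance region: (75.4260, 88.5740)
Under H₁ (μ = 87): z_high = (88.5740 - 87)/3.3541 = 0.4693, z_low = (75.4260 - 87)/3.3541 = -3.4507
β = P(not reject | H₁) = Φ(0.4693) - Φ(-3.4507) ≈ 0.6803

Answer: β ≈ 0.6803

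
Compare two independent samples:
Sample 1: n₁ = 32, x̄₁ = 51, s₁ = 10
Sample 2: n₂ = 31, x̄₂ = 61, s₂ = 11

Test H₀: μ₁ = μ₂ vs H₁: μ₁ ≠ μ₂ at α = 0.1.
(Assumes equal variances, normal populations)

Answer: t = -3.7779, reject H₀

Derivation:
Pooled variance: s²_p = [31×10² + 30×11²]/(61) = 110.3279
s_p = 10.5037
SE = s_p×√(1/n₁ + 1/n₂) = 10.5037×√(1/32 + 1/31) = 2.6470
t = (x̄₁ - x̄₂)/SE = (51 - 61)/2.6470 = -3.7779
df = 61, t-critical = ±1.670
Decision: reject H₀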